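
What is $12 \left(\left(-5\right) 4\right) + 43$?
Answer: $-197$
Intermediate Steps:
$12 \left(\left(-5\right) 4\right) + 43 = 12 \left(-20\right) + 43 = -240 + 43 = -197$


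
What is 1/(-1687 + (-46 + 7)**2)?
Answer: -1/166 ≈ -0.0060241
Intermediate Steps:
1/(-1687 + (-46 + 7)**2) = 1/(-1687 + (-39)**2) = 1/(-1687 + 1521) = 1/(-166) = -1/166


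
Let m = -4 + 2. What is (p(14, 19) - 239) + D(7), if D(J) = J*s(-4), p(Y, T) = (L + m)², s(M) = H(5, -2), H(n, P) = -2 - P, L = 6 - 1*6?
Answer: -235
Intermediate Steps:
L = 0 (L = 6 - 6 = 0)
m = -2
s(M) = 0 (s(M) = -2 - 1*(-2) = -2 + 2 = 0)
p(Y, T) = 4 (p(Y, T) = (0 - 2)² = (-2)² = 4)
D(J) = 0 (D(J) = J*0 = 0)
(p(14, 19) - 239) + D(7) = (4 - 239) + 0 = -235 + 0 = -235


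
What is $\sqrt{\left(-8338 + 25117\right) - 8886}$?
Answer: $3 \sqrt{877} \approx 88.843$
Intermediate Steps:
$\sqrt{\left(-8338 + 25117\right) - 8886} = \sqrt{16779 - 8886} = \sqrt{7893} = 3 \sqrt{877}$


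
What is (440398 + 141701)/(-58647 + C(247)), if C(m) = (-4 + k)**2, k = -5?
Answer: -194033/19522 ≈ -9.9392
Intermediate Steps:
C(m) = 81 (C(m) = (-4 - 5)**2 = (-9)**2 = 81)
(440398 + 141701)/(-58647 + C(247)) = (440398 + 141701)/(-58647 + 81) = 582099/(-58566) = 582099*(-1/58566) = -194033/19522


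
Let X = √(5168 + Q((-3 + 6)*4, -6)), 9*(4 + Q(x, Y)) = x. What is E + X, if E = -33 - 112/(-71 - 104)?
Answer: -809/25 + 2*√11622/3 ≈ 39.510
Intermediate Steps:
Q(x, Y) = -4 + x/9
X = 2*√11622/3 (X = √(5168 + (-4 + ((-3 + 6)*4)/9)) = √(5168 + (-4 + (3*4)/9)) = √(5168 + (-4 + (⅑)*12)) = √(5168 + (-4 + 4/3)) = √(5168 - 8/3) = √(15496/3) = 2*√11622/3 ≈ 71.870)
E = -809/25 (E = -33 - 112/(-175) = -33 - 1/175*(-112) = -33 + 16/25 = -809/25 ≈ -32.360)
E + X = -809/25 + 2*√11622/3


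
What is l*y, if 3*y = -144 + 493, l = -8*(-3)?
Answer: 2792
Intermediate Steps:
l = 24
y = 349/3 (y = (-144 + 493)/3 = (⅓)*349 = 349/3 ≈ 116.33)
l*y = 24*(349/3) = 2792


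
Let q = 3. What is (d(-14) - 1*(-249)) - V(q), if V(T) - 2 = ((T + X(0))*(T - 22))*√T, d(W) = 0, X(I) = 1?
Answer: 247 + 76*√3 ≈ 378.64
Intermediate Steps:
V(T) = 2 + √T*(1 + T)*(-22 + T) (V(T) = 2 + ((T + 1)*(T - 22))*√T = 2 + ((1 + T)*(-22 + T))*√T = 2 + √T*(1 + T)*(-22 + T))
(d(-14) - 1*(-249)) - V(q) = (0 - 1*(-249)) - (2 + 3^(5/2) - 22*√3 - 63*√3) = (0 + 249) - (2 + 9*√3 - 22*√3 - 63*√3) = 249 - (2 + 9*√3 - 22*√3 - 63*√3) = 249 - (2 - 76*√3) = 249 + (-2 + 76*√3) = 247 + 76*√3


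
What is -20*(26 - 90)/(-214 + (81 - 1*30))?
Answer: -1280/163 ≈ -7.8528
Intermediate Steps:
-20*(26 - 90)/(-214 + (81 - 1*30)) = -(-1280)/(-214 + (81 - 30)) = -(-1280)/(-214 + 51) = -(-1280)/(-163) = -(-1280)*(-1)/163 = -20*64/163 = -1280/163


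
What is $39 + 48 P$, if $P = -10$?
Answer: $-441$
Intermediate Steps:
$39 + 48 P = 39 + 48 \left(-10\right) = 39 - 480 = -441$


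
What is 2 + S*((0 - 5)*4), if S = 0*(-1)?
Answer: 2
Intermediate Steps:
S = 0
2 + S*((0 - 5)*4) = 2 + 0*((0 - 5)*4) = 2 + 0*(-5*4) = 2 + 0*(-20) = 2 + 0 = 2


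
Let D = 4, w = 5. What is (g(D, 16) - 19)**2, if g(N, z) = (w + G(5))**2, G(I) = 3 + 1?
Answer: 3844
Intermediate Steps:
G(I) = 4
g(N, z) = 81 (g(N, z) = (5 + 4)**2 = 9**2 = 81)
(g(D, 16) - 19)**2 = (81 - 19)**2 = 62**2 = 3844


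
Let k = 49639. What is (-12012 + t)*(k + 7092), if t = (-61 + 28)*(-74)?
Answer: -542915670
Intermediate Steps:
t = 2442 (t = -33*(-74) = 2442)
(-12012 + t)*(k + 7092) = (-12012 + 2442)*(49639 + 7092) = -9570*56731 = -542915670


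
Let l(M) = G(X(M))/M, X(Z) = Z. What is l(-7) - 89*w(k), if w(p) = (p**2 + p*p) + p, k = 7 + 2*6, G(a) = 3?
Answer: -461646/7 ≈ -65949.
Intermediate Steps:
k = 19 (k = 7 + 12 = 19)
w(p) = p + 2*p**2 (w(p) = (p**2 + p**2) + p = 2*p**2 + p = p + 2*p**2)
l(M) = 3/M
l(-7) - 89*w(k) = 3/(-7) - 1691*(1 + 2*19) = 3*(-1/7) - 1691*(1 + 38) = -3/7 - 1691*39 = -3/7 - 89*741 = -3/7 - 65949 = -461646/7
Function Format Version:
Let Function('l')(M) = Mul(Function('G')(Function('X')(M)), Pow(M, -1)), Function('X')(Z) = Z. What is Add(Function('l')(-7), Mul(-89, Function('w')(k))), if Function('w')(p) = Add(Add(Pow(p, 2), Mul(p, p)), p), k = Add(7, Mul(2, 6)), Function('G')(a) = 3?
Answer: Rational(-461646, 7) ≈ -65949.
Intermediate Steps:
k = 19 (k = Add(7, 12) = 19)
Function('w')(p) = Add(p, Mul(2, Pow(p, 2))) (Function('w')(p) = Add(Add(Pow(p, 2), Pow(p, 2)), p) = Add(Mul(2, Pow(p, 2)), p) = Add(p, Mul(2, Pow(p, 2))))
Function('l')(M) = Mul(3, Pow(M, -1))
Add(Function('l')(-7), Mul(-89, Function('w')(k))) = Add(Mul(3, Pow(-7, -1)), Mul(-89, Mul(19, Add(1, Mul(2, 19))))) = Add(Mul(3, Rational(-1, 7)), Mul(-89, Mul(19, Add(1, 38)))) = Add(Rational(-3, 7), Mul(-89, Mul(19, 39))) = Add(Rational(-3, 7), Mul(-89, 741)) = Add(Rational(-3, 7), -65949) = Rational(-461646, 7)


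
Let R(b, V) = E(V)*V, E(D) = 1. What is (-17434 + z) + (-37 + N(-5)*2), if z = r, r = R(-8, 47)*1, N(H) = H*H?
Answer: -17374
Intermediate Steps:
R(b, V) = V (R(b, V) = 1*V = V)
N(H) = H²
r = 47 (r = 47*1 = 47)
z = 47
(-17434 + z) + (-37 + N(-5)*2) = (-17434 + 47) + (-37 + (-5)²*2) = -17387 + (-37 + 25*2) = -17387 + (-37 + 50) = -17387 + 13 = -17374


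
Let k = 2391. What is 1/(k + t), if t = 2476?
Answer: 1/4867 ≈ 0.00020547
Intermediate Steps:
1/(k + t) = 1/(2391 + 2476) = 1/4867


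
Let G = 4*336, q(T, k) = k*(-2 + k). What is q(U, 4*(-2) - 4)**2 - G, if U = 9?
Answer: 26880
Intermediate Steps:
G = 1344
q(U, 4*(-2) - 4)**2 - G = ((4*(-2) - 4)*(-2 + (4*(-2) - 4)))**2 - 1*1344 = ((-8 - 4)*(-2 + (-8 - 4)))**2 - 1344 = (-12*(-2 - 12))**2 - 1344 = (-12*(-14))**2 - 1344 = 168**2 - 1344 = 28224 - 1344 = 26880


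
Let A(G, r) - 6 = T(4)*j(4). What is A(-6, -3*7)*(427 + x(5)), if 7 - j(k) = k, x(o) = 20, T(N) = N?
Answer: 8046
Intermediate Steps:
j(k) = 7 - k
A(G, r) = 18 (A(G, r) = 6 + 4*(7 - 1*4) = 6 + 4*(7 - 4) = 6 + 4*3 = 6 + 12 = 18)
A(-6, -3*7)*(427 + x(5)) = 18*(427 + 20) = 18*447 = 8046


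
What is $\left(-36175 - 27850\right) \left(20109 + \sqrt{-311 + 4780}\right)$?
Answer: $-1287478725 - 64025 \sqrt{4469} \approx -1.2918 \cdot 10^{9}$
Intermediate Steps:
$\left(-36175 - 27850\right) \left(20109 + \sqrt{-311 + 4780}\right) = - 64025 \left(20109 + \sqrt{4469}\right) = -1287478725 - 64025 \sqrt{4469}$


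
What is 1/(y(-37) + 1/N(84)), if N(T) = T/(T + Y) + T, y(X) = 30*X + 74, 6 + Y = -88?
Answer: -378/391603 ≈ -0.00096526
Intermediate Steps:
Y = -94 (Y = -6 - 88 = -94)
y(X) = 74 + 30*X
N(T) = T + T/(-94 + T) (N(T) = T/(T - 94) + T = T/(-94 + T) + T = T + T/(-94 + T))
1/(y(-37) + 1/N(84)) = 1/((74 + 30*(-37)) + 1/(84*(-93 + 84)/(-94 + 84))) = 1/((74 - 1110) + 1/(84*(-9)/(-10))) = 1/(-1036 + 1/(84*(-⅒)*(-9))) = 1/(-1036 + 1/(378/5)) = 1/(-1036 + 5/378) = 1/(-391603/378) = -378/391603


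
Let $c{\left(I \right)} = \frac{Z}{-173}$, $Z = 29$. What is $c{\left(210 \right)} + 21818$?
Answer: $\frac{3774485}{173} \approx 21818.0$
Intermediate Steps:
$c{\left(I \right)} = - \frac{29}{173}$ ($c{\left(I \right)} = \frac{29}{-173} = 29 \left(- \frac{1}{173}\right) = - \frac{29}{173}$)
$c{\left(210 \right)} + 21818 = - \frac{29}{173} + 21818 = \frac{3774485}{173}$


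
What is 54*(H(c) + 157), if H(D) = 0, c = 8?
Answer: 8478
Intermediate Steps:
54*(H(c) + 157) = 54*(0 + 157) = 54*157 = 8478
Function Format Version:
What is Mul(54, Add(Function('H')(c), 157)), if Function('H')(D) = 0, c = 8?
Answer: 8478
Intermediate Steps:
Mul(54, Add(Function('H')(c), 157)) = Mul(54, Add(0, 157)) = Mul(54, 157) = 8478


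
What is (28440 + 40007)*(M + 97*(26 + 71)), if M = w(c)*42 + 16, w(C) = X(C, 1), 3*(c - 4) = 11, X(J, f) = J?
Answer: 667152909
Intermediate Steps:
c = 23/3 (c = 4 + (⅓)*11 = 4 + 11/3 = 23/3 ≈ 7.6667)
w(C) = C
M = 338 (M = (23/3)*42 + 16 = 322 + 16 = 338)
(28440 + 40007)*(M + 97*(26 + 71)) = (28440 + 40007)*(338 + 97*(26 + 71)) = 68447*(338 + 97*97) = 68447*(338 + 9409) = 68447*9747 = 667152909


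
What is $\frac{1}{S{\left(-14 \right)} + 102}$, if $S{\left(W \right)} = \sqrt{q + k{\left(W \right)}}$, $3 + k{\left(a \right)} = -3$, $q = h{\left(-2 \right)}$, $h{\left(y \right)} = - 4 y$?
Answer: $\frac{51}{5201} - \frac{\sqrt{2}}{10402} \approx 0.0096699$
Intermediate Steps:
$q = 8$ ($q = \left(-4\right) \left(-2\right) = 8$)
$k{\left(a \right)} = -6$ ($k{\left(a \right)} = -3 - 3 = -6$)
$S{\left(W \right)} = \sqrt{2}$ ($S{\left(W \right)} = \sqrt{8 - 6} = \sqrt{2}$)
$\frac{1}{S{\left(-14 \right)} + 102} = \frac{1}{\sqrt{2} + 102} = \frac{1}{102 + \sqrt{2}}$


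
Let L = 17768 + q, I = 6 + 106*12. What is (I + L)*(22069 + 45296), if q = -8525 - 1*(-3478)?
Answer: 943042635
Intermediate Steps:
q = -5047 (q = -8525 + 3478 = -5047)
I = 1278 (I = 6 + 1272 = 1278)
L = 12721 (L = 17768 - 5047 = 12721)
(I + L)*(22069 + 45296) = (1278 + 12721)*(22069 + 45296) = 13999*67365 = 943042635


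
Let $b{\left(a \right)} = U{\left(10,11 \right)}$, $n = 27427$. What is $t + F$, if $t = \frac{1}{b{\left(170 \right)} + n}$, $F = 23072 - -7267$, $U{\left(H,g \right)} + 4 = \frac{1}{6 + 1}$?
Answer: $\frac{5823935125}{191962} \approx 30339.0$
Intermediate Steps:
$U{\left(H,g \right)} = - \frac{27}{7}$ ($U{\left(H,g \right)} = -4 + \frac{1}{6 + 1} = -4 + \frac{1}{7} = - \frac{27}{7}$)
$b{\left(a \right)} = - \frac{27}{7}$
$F = 30339$ ($F = 23072 + 7267 = 30339$)
$t = \frac{7}{191962}$ ($t = \frac{1}{- \frac{27}{7} + 27427} = \frac{1}{\frac{191962}{7}} = \frac{7}{191962} \approx 3.6466 \cdot 10^{-5}$)
$t + F = \frac{7}{191962} + 30339 = \frac{5823935125}{191962}$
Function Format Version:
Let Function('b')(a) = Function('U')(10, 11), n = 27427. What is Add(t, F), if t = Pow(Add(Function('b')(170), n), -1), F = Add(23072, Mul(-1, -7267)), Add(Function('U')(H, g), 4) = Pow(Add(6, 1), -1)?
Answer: Rational(5823935125, 191962) ≈ 30339.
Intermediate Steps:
Function('U')(H, g) = Rational(-27, 7) (Function('U')(H, g) = Add(-4, Pow(Add(6, 1), -1)) = Add(-4, Pow(7, -1)) = Add(-4, Rational(1, 7)) = Rational(-27, 7))
Function('b')(a) = Rational(-27, 7)
F = 30339 (F = Add(23072, 7267) = 30339)
t = Rational(7, 191962) (t = Pow(Add(Rational(-27, 7), 27427), -1) = Pow(Rational(191962, 7), -1) = Rational(7, 191962) ≈ 3.6466e-5)
Add(t, F) = Add(Rational(7, 191962), 30339) = Rational(5823935125, 191962)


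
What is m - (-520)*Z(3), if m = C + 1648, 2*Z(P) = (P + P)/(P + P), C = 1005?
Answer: 2913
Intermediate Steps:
Z(P) = ½ (Z(P) = ((P + P)/(P + P))/2 = ((2*P)/((2*P)))/2 = ((2*P)*(1/(2*P)))/2 = (½)*1 = ½)
m = 2653 (m = 1005 + 1648 = 2653)
m - (-520)*Z(3) = 2653 - (-520)/2 = 2653 - 1*(-260) = 2653 + 260 = 2913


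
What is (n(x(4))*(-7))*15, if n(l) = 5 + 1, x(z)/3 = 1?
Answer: -630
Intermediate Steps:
x(z) = 3 (x(z) = 3*1 = 3)
n(l) = 6
(n(x(4))*(-7))*15 = (6*(-7))*15 = -42*15 = -630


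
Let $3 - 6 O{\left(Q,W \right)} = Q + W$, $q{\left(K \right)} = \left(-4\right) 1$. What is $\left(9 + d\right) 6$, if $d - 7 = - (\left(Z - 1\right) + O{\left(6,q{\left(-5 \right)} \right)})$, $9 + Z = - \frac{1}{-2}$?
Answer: $152$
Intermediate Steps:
$q{\left(K \right)} = -4$
$Z = - \frac{17}{2}$ ($Z = -9 - \frac{1}{-2} = -9 - - \frac{1}{2} = -9 + \frac{1}{2} = - \frac{17}{2} \approx -8.5$)
$O{\left(Q,W \right)} = \frac{1}{2} - \frac{Q}{6} - \frac{W}{6}$ ($O{\left(Q,W \right)} = \frac{1}{2} - \frac{Q + W}{6} = \frac{1}{2} - \left(\frac{Q}{6} + \frac{W}{6}\right) = \frac{1}{2} - \frac{Q}{6} - \frac{W}{6}$)
$d = \frac{49}{3}$ ($d = 7 - \left(\left(- \frac{17}{2} - 1\right) - - \frac{1}{6}\right) = 7 - \left(- \frac{19}{2} + \left(\frac{1}{2} - 1 + \frac{2}{3}\right)\right) = 7 - \left(- \frac{19}{2} + \frac{1}{6}\right) = 7 - - \frac{28}{3} = 7 + \frac{28}{3} = \frac{49}{3} \approx 16.333$)
$\left(9 + d\right) 6 = \left(9 + \frac{49}{3}\right) 6 = \frac{76}{3} \cdot 6 = 152$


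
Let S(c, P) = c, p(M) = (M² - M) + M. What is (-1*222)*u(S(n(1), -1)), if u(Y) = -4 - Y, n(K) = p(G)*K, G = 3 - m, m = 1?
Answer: 1776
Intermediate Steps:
G = 2 (G = 3 - 1*1 = 3 - 1 = 2)
p(M) = M²
n(K) = 4*K (n(K) = 2²*K = 4*K)
(-1*222)*u(S(n(1), -1)) = (-1*222)*(-4 - 4) = -222*(-4 - 1*4) = -222*(-4 - 4) = -222*(-8) = 1776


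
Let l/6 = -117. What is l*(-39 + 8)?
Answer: 21762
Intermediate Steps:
l = -702 (l = 6*(-117) = -702)
l*(-39 + 8) = -702*(-39 + 8) = -702*(-31) = 21762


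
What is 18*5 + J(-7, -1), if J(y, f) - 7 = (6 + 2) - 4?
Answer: 101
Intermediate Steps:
J(y, f) = 11 (J(y, f) = 7 + ((6 + 2) - 4) = 7 + (8 - 4) = 7 + 4 = 11)
18*5 + J(-7, -1) = 18*5 + 11 = 90 + 11 = 101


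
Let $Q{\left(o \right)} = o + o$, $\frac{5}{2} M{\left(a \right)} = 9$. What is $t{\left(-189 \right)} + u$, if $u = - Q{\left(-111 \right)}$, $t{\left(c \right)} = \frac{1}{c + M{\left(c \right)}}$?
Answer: $\frac{205789}{927} \approx 221.99$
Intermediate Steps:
$M{\left(a \right)} = \frac{18}{5}$ ($M{\left(a \right)} = \frac{2}{5} \cdot 9 = \frac{18}{5}$)
$t{\left(c \right)} = \frac{1}{\frac{18}{5} + c}$ ($t{\left(c \right)} = \frac{1}{c + \frac{18}{5}} = \frac{1}{\frac{18}{5} + c}$)
$Q{\left(o \right)} = 2 o$
$u = 222$ ($u = - 2 \left(-111\right) = \left(-1\right) \left(-222\right) = 222$)
$t{\left(-189 \right)} + u = \frac{5}{18 + 5 \left(-189\right)} + 222 = \frac{5}{18 - 945} + 222 = \frac{5}{-927} + 222 = 5 \left(- \frac{1}{927}\right) + 222 = - \frac{5}{927} + 222 = \frac{205789}{927}$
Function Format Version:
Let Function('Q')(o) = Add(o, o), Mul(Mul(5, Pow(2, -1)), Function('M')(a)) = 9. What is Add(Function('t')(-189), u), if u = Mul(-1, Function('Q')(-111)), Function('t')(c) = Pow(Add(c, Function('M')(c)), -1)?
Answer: Rational(205789, 927) ≈ 221.99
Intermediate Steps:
Function('M')(a) = Rational(18, 5) (Function('M')(a) = Mul(Rational(2, 5), 9) = Rational(18, 5))
Function('t')(c) = Pow(Add(Rational(18, 5), c), -1) (Function('t')(c) = Pow(Add(c, Rational(18, 5)), -1) = Pow(Add(Rational(18, 5), c), -1))
Function('Q')(o) = Mul(2, o)
u = 222 (u = Mul(-1, Mul(2, -111)) = Mul(-1, -222) = 222)
Add(Function('t')(-189), u) = Add(Mul(5, Pow(Add(18, Mul(5, -189)), -1)), 222) = Add(Mul(5, Pow(Add(18, -945), -1)), 222) = Add(Mul(5, Pow(-927, -1)), 222) = Add(Mul(5, Rational(-1, 927)), 222) = Add(Rational(-5, 927), 222) = Rational(205789, 927)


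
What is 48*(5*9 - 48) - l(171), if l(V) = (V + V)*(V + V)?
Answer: -117108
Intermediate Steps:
l(V) = 4*V**2 (l(V) = (2*V)*(2*V) = 4*V**2)
48*(5*9 - 48) - l(171) = 48*(5*9 - 48) - 4*171**2 = 48*(45 - 48) - 4*29241 = 48*(-3) - 1*116964 = -144 - 116964 = -117108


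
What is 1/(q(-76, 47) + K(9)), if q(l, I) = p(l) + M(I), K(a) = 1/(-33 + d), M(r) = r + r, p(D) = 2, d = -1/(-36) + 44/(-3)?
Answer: 1715/164604 ≈ 0.010419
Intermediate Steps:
d = -527/36 (d = -1*(-1/36) + 44*(-1/3) = 1/36 - 44/3 = -527/36 ≈ -14.639)
M(r) = 2*r
K(a) = -36/1715 (K(a) = 1/(-33 - 527/36) = 1/(-1715/36) = -36/1715)
q(l, I) = 2 + 2*I
1/(q(-76, 47) + K(9)) = 1/((2 + 2*47) - 36/1715) = 1/((2 + 94) - 36/1715) = 1/(96 - 36/1715) = 1/(164604/1715) = 1715/164604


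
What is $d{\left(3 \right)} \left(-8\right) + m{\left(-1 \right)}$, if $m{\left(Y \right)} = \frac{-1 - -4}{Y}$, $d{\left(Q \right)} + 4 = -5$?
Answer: $69$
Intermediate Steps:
$d{\left(Q \right)} = -9$ ($d{\left(Q \right)} = -4 - 5 = -9$)
$m{\left(Y \right)} = \frac{3}{Y}$ ($m{\left(Y \right)} = \frac{-1 + 4}{Y} = \frac{3}{Y}$)
$d{\left(3 \right)} \left(-8\right) + m{\left(-1 \right)} = \left(-9\right) \left(-8\right) + \frac{3}{-1} = 72 + 3 \left(-1\right) = 72 - 3 = 69$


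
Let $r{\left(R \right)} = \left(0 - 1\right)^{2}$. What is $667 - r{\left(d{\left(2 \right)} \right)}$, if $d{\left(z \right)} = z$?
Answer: $666$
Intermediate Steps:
$r{\left(R \right)} = 1$ ($r{\left(R \right)} = \left(-1\right)^{2} = 1$)
$667 - r{\left(d{\left(2 \right)} \right)} = 667 - 1 = 666$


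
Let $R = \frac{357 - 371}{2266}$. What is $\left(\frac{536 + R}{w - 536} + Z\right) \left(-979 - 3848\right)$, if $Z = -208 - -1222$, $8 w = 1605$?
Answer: $- \frac{14855278329846}{3039839} \approx -4.8869 \cdot 10^{6}$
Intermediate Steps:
$w = \frac{1605}{8}$ ($w = \frac{1}{8} \cdot 1605 = \frac{1605}{8} \approx 200.63$)
$Z = 1014$ ($Z = -208 + 1222 = 1014$)
$R = - \frac{7}{1133}$ ($R = \left(357 - 371\right) \frac{1}{2266} = \left(-14\right) \frac{1}{2266} = - \frac{7}{1133} \approx -0.0061783$)
$\left(\frac{536 + R}{w - 536} + Z\right) \left(-979 - 3848\right) = \left(\frac{536 - \frac{7}{1133}}{\frac{1605}{8} - 536} + 1014\right) \left(-979 - 3848\right) = \left(\frac{607281}{1133 \left(- \frac{2683}{8}\right)} + 1014\right) \left(-4827\right) = \left(\frac{607281}{1133} \left(- \frac{8}{2683}\right) + 1014\right) \left(-4827\right) = \left(- \frac{4858248}{3039839} + 1014\right) \left(-4827\right) = \frac{3077538498}{3039839} \left(-4827\right) = - \frac{14855278329846}{3039839}$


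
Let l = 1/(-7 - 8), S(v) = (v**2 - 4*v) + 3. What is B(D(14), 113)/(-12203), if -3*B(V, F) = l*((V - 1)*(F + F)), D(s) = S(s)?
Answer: -32092/549135 ≈ -0.058441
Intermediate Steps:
S(v) = 3 + v**2 - 4*v
l = -1/15 (l = 1/(-15) = -1/15 ≈ -0.066667)
D(s) = 3 + s**2 - 4*s
B(V, F) = 2*F*(-1 + V)/45 (B(V, F) = -(-1)*(V - 1)*(F + F)/45 = -(-1)*(-1 + V)*(2*F)/45 = -(-1)*2*F*(-1 + V)/45 = -(-2)*F*(-1 + V)/45 = 2*F*(-1 + V)/45)
B(D(14), 113)/(-12203) = ((2/45)*113*(-1 + (3 + 14**2 - 4*14)))/(-12203) = ((2/45)*113*(-1 + (3 + 196 - 56)))*(-1/12203) = ((2/45)*113*(-1 + 143))*(-1/12203) = ((2/45)*113*142)*(-1/12203) = (32092/45)*(-1/12203) = -32092/549135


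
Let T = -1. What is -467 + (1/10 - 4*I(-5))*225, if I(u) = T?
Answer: 911/2 ≈ 455.50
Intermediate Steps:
I(u) = -1
-467 + (1/10 - 4*I(-5))*225 = -467 + (1/10 - 4*(-1))*225 = -467 + (1/10 + 4)*225 = -467 + (41/10)*225 = -467 + 1845/2 = 911/2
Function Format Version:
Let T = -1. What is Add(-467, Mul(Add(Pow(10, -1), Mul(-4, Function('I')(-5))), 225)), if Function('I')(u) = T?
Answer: Rational(911, 2) ≈ 455.50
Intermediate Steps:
Function('I')(u) = -1
Add(-467, Mul(Add(Pow(10, -1), Mul(-4, Function('I')(-5))), 225)) = Add(-467, Mul(Add(Pow(10, -1), Mul(-4, -1)), 225)) = Add(-467, Mul(Add(Rational(1, 10), 4), 225)) = Add(-467, Mul(Rational(41, 10), 225)) = Add(-467, Rational(1845, 2)) = Rational(911, 2)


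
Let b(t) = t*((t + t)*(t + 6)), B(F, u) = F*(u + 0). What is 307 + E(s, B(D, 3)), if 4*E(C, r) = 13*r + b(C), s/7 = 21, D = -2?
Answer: 1653376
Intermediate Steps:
B(F, u) = F*u
s = 147 (s = 7*21 = 147)
b(t) = 2*t²*(6 + t) (b(t) = t*((2*t)*(6 + t)) = t*(2*t*(6 + t)) = 2*t²*(6 + t))
E(C, r) = 13*r/4 + C²*(6 + C)/2 (E(C, r) = (13*r + 2*C²*(6 + C))/4 = 13*r/4 + C²*(6 + C)/2)
307 + E(s, B(D, 3)) = 307 + (13*(-2*3)/4 + (½)*147²*(6 + 147)) = 307 + ((13/4)*(-6) + (½)*21609*153) = 307 + (-39/2 + 3306177/2) = 307 + 1653069 = 1653376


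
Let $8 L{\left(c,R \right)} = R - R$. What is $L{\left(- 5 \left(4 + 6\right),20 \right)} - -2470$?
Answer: $2470$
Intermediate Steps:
$L{\left(c,R \right)} = 0$ ($L{\left(c,R \right)} = \frac{R - R}{8} = \frac{1}{8} \cdot 0 = 0$)
$L{\left(- 5 \left(4 + 6\right),20 \right)} - -2470 = 0 - -2470 = 0 + 2470 = 2470$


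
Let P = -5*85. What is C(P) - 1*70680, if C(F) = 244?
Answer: -70436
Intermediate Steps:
P = -425
C(P) - 1*70680 = 244 - 1*70680 = 244 - 70680 = -70436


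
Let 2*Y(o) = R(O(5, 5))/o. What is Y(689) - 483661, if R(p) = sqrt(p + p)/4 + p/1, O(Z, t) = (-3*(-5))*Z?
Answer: -666484783/1378 + 5*sqrt(6)/5512 ≈ -4.8366e+5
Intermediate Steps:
O(Z, t) = 15*Z
R(p) = p + sqrt(2)*sqrt(p)/4 (R(p) = sqrt(2*p)*(1/4) + p*1 = (sqrt(2)*sqrt(p))*(1/4) + p = sqrt(2)*sqrt(p)/4 + p = p + sqrt(2)*sqrt(p)/4)
Y(o) = (75 + 5*sqrt(6)/4)/(2*o) (Y(o) = ((15*5 + sqrt(2)*sqrt(15*5)/4)/o)/2 = ((75 + sqrt(2)*sqrt(75)/4)/o)/2 = ((75 + sqrt(2)*(5*sqrt(3))/4)/o)/2 = ((75 + 5*sqrt(6)/4)/o)/2 = (75 + 5*sqrt(6)/4)/(2*o))
Y(689) - 483661 = (5/8)*(60 + sqrt(6))/689 - 483661 = (5/8)*(1/689)*(60 + sqrt(6)) - 483661 = (75/1378 + 5*sqrt(6)/5512) - 483661 = -666484783/1378 + 5*sqrt(6)/5512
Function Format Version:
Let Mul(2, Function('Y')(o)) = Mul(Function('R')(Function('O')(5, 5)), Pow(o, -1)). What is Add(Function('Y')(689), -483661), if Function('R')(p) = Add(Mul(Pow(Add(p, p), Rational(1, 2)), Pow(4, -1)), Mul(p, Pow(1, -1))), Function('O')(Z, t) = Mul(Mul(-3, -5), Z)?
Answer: Add(Rational(-666484783, 1378), Mul(Rational(5, 5512), Pow(6, Rational(1, 2)))) ≈ -4.8366e+5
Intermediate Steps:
Function('O')(Z, t) = Mul(15, Z)
Function('R')(p) = Add(p, Mul(Rational(1, 4), Pow(2, Rational(1, 2)), Pow(p, Rational(1, 2)))) (Function('R')(p) = Add(Mul(Pow(Mul(2, p), Rational(1, 2)), Rational(1, 4)), Mul(p, 1)) = Add(Mul(Mul(Pow(2, Rational(1, 2)), Pow(p, Rational(1, 2))), Rational(1, 4)), p) = Add(Mul(Rational(1, 4), Pow(2, Rational(1, 2)), Pow(p, Rational(1, 2))), p) = Add(p, Mul(Rational(1, 4), Pow(2, Rational(1, 2)), Pow(p, Rational(1, 2)))))
Function('Y')(o) = Mul(Rational(1, 2), Pow(o, -1), Add(75, Mul(Rational(5, 4), Pow(6, Rational(1, 2))))) (Function('Y')(o) = Mul(Rational(1, 2), Mul(Add(Mul(15, 5), Mul(Rational(1, 4), Pow(2, Rational(1, 2)), Pow(Mul(15, 5), Rational(1, 2)))), Pow(o, -1))) = Mul(Rational(1, 2), Mul(Add(75, Mul(Rational(1, 4), Pow(2, Rational(1, 2)), Pow(75, Rational(1, 2)))), Pow(o, -1))) = Mul(Rational(1, 2), Mul(Add(75, Mul(Rational(1, 4), Pow(2, Rational(1, 2)), Mul(5, Pow(3, Rational(1, 2))))), Pow(o, -1))) = Mul(Rational(1, 2), Mul(Add(75, Mul(Rational(5, 4), Pow(6, Rational(1, 2)))), Pow(o, -1))) = Mul(Rational(1, 2), Mul(Pow(o, -1), Add(75, Mul(Rational(5, 4), Pow(6, Rational(1, 2)))))) = Mul(Rational(1, 2), Pow(o, -1), Add(75, Mul(Rational(5, 4), Pow(6, Rational(1, 2))))))
Add(Function('Y')(689), -483661) = Add(Mul(Rational(5, 8), Pow(689, -1), Add(60, Pow(6, Rational(1, 2)))), -483661) = Add(Mul(Rational(5, 8), Rational(1, 689), Add(60, Pow(6, Rational(1, 2)))), -483661) = Add(Add(Rational(75, 1378), Mul(Rational(5, 5512), Pow(6, Rational(1, 2)))), -483661) = Add(Rational(-666484783, 1378), Mul(Rational(5, 5512), Pow(6, Rational(1, 2))))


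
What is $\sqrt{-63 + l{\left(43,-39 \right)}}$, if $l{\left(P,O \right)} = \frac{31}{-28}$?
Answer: $\frac{i \sqrt{12565}}{14} \approx 8.0067 i$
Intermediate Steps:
$l{\left(P,O \right)} = - \frac{31}{28}$ ($l{\left(P,O \right)} = 31 \left(- \frac{1}{28}\right) = - \frac{31}{28}$)
$\sqrt{-63 + l{\left(43,-39 \right)}} = \sqrt{-63 - \frac{31}{28}} = \sqrt{- \frac{1795}{28}} = \frac{i \sqrt{12565}}{14}$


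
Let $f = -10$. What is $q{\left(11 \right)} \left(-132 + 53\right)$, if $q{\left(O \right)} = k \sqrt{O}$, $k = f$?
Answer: $790 \sqrt{11} \approx 2620.1$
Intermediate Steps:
$k = -10$
$q{\left(O \right)} = - 10 \sqrt{O}$
$q{\left(11 \right)} \left(-132 + 53\right) = - 10 \sqrt{11} \left(-132 + 53\right) = - 10 \sqrt{11} \left(-79\right) = 790 \sqrt{11}$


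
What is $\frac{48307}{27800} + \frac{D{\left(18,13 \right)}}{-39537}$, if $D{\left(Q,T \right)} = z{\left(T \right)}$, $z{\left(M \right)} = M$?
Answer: $\frac{1909552459}{1099128600} \approx 1.7373$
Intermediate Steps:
$D{\left(Q,T \right)} = T$
$\frac{48307}{27800} + \frac{D{\left(18,13 \right)}}{-39537} = \frac{48307}{27800} + \frac{13}{-39537} = 48307 \cdot \frac{1}{27800} + 13 \left(- \frac{1}{39537}\right) = \frac{48307}{27800} - \frac{13}{39537} = \frac{1909552459}{1099128600}$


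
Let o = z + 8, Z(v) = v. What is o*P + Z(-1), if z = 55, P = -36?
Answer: -2269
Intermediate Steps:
o = 63 (o = 55 + 8 = 63)
o*P + Z(-1) = 63*(-36) - 1 = -2268 - 1 = -2269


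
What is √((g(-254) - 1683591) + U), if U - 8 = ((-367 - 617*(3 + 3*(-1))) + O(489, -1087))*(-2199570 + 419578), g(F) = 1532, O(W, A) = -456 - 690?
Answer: √2691445845 ≈ 51879.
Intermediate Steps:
O(W, A) = -1146
U = 2693127904 (U = 8 + ((-367 - 617*(3 + 3*(-1))) - 1146)*(-2199570 + 419578) = 8 + ((-367 - 617*(3 - 3)) - 1146)*(-1779992) = 8 + ((-367 - 617*0) - 1146)*(-1779992) = 8 + ((-367 + 0) - 1146)*(-1779992) = 8 + (-367 - 1146)*(-1779992) = 8 - 1513*(-1779992) = 8 + 2693127896 = 2693127904)
√((g(-254) - 1683591) + U) = √((1532 - 1683591) + 2693127904) = √(-1682059 + 2693127904) = √2691445845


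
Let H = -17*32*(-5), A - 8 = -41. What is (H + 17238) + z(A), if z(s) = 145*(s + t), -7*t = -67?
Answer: 115926/7 ≈ 16561.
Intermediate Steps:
A = -33 (A = 8 - 41 = -33)
t = 67/7 (t = -⅐*(-67) = 67/7 ≈ 9.5714)
z(s) = 9715/7 + 145*s (z(s) = 145*(s + 67/7) = 145*(67/7 + s) = 9715/7 + 145*s)
H = 2720 (H = -544*(-5) = 2720)
(H + 17238) + z(A) = (2720 + 17238) + (9715/7 + 145*(-33)) = 19958 + (9715/7 - 4785) = 19958 - 23780/7 = 115926/7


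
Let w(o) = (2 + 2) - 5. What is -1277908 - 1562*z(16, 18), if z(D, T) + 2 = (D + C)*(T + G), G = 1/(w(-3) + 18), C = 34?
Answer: -45648028/17 ≈ -2.6852e+6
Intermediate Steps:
w(o) = -1 (w(o) = 4 - 5 = -1)
G = 1/17 (G = 1/(-1 + 18) = 1/17 ≈ 0.058824)
z(D, T) = -2 + (34 + D)*(1/17 + T) (z(D, T) = -2 + (D + 34)*(T + 1/17) = -2 + (34 + D)*(1/17 + T))
-1277908 - 1562*z(16, 18) = -1277908 - 1562*(34*18 + (1/17)*16 + 16*18) = -1277908 - 1562*(612 + 16/17 + 288) = -1277908 - 1562*15316/17 = -1277908 - 1*23923592/17 = -1277908 - 23923592/17 = -45648028/17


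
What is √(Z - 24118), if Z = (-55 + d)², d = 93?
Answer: I*√22674 ≈ 150.58*I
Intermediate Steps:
Z = 1444 (Z = (-55 + 93)² = 38² = 1444)
√(Z - 24118) = √(1444 - 24118) = √(-22674) = I*√22674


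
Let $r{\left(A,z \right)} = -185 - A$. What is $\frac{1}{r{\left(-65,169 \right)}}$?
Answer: $- \frac{1}{120} \approx -0.0083333$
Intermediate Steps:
$\frac{1}{r{\left(-65,169 \right)}} = \frac{1}{-185 - -65} = \frac{1}{-185 + 65} = \frac{1}{-120} = - \frac{1}{120}$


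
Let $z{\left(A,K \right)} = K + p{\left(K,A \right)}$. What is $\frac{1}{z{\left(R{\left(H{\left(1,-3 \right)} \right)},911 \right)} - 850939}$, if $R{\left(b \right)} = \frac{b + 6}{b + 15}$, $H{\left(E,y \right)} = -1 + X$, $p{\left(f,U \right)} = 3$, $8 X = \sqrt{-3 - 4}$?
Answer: $- \frac{1}{850025} \approx -1.1764 \cdot 10^{-6}$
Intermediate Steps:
$X = \frac{i \sqrt{7}}{8}$ ($X = \frac{\sqrt{-3 - 4}}{8} = \frac{\sqrt{-7}}{8} = \frac{i \sqrt{7}}{8} \approx 0.33072 i$)
$H{\left(E,y \right)} = -1 + \frac{i \sqrt{7}}{8}$
$R{\left(b \right)} = \frac{6 + b}{15 + b}$
$z{\left(A,K \right)} = 3 + K$ ($z{\left(A,K \right)} = K + 3 = 3 + K$)
$\frac{1}{z{\left(R{\left(H{\left(1,-3 \right)} \right)},911 \right)} - 850939} = \frac{1}{\left(3 + 911\right) - 850939} = \frac{1}{914 - 850939} = \frac{1}{-850025} = - \frac{1}{850025}$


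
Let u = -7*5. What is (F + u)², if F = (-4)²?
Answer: 361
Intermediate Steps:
F = 16
u = -35
(F + u)² = (16 - 35)² = (-19)² = 361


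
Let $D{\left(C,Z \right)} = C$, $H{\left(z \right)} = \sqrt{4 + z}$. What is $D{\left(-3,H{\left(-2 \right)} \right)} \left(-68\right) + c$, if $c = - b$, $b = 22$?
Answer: $182$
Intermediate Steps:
$c = -22$ ($c = \left(-1\right) 22 = -22$)
$D{\left(-3,H{\left(-2 \right)} \right)} \left(-68\right) + c = \left(-3\right) \left(-68\right) - 22 = 204 - 22 = 182$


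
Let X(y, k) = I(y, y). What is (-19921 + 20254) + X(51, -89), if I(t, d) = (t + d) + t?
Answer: 486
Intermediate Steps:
I(t, d) = d + 2*t (I(t, d) = (d + t) + t = d + 2*t)
X(y, k) = 3*y (X(y, k) = y + 2*y = 3*y)
(-19921 + 20254) + X(51, -89) = (-19921 + 20254) + 3*51 = 333 + 153 = 486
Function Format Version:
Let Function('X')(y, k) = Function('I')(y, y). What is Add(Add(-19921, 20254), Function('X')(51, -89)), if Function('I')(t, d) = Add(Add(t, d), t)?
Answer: 486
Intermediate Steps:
Function('I')(t, d) = Add(d, Mul(2, t)) (Function('I')(t, d) = Add(Add(d, t), t) = Add(d, Mul(2, t)))
Function('X')(y, k) = Mul(3, y) (Function('X')(y, k) = Add(y, Mul(2, y)) = Mul(3, y))
Add(Add(-19921, 20254), Function('X')(51, -89)) = Add(Add(-19921, 20254), Mul(3, 51)) = Add(333, 153) = 486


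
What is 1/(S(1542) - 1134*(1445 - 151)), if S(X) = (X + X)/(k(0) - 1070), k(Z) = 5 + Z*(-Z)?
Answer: -355/520926608 ≈ -6.8148e-7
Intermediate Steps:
k(Z) = 5 - Z²
S(X) = -2*X/1065 (S(X) = (X + X)/((5 - 1*0²) - 1070) = (2*X)/((5 - 1*0) - 1070) = (2*X)/((5 + 0) - 1070) = (2*X)/(5 - 1070) = (2*X)/(-1065) = (2*X)*(-1/1065) = -2*X/1065)
1/(S(1542) - 1134*(1445 - 151)) = 1/(-2/1065*1542 - 1134*(1445 - 151)) = 1/(-1028/355 - 1134*1294) = 1/(-1028/355 - 1467396) = 1/(-520926608/355) = -355/520926608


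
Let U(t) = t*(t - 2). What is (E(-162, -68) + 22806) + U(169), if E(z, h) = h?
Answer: 50961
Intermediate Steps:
U(t) = t*(-2 + t)
(E(-162, -68) + 22806) + U(169) = (-68 + 22806) + 169*(-2 + 169) = 22738 + 169*167 = 22738 + 28223 = 50961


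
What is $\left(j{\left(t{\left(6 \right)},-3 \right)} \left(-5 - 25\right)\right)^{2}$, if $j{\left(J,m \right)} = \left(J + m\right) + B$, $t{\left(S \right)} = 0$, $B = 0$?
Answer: $8100$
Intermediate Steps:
$j{\left(J,m \right)} = J + m$ ($j{\left(J,m \right)} = \left(J + m\right) + 0 = J + m$)
$\left(j{\left(t{\left(6 \right)},-3 \right)} \left(-5 - 25\right)\right)^{2} = \left(\left(0 - 3\right) \left(-5 - 25\right)\right)^{2} = \left(\left(-3\right) \left(-30\right)\right)^{2} = 90^{2} = 8100$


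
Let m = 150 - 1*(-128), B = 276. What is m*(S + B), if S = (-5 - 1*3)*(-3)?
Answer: 83400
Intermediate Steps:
m = 278 (m = 150 + 128 = 278)
S = 24 (S = (-5 - 3)*(-3) = -8*(-3) = 24)
m*(S + B) = 278*(24 + 276) = 278*300 = 83400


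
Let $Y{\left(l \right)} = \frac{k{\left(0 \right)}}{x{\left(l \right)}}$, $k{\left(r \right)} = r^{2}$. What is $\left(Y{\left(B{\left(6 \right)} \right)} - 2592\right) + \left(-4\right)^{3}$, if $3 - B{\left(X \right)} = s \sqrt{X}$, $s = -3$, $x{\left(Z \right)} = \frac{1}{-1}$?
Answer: $-2656$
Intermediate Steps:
$x{\left(Z \right)} = -1$
$B{\left(X \right)} = 3 + 3 \sqrt{X}$ ($B{\left(X \right)} = 3 - - 3 \sqrt{X} = 3 + 3 \sqrt{X}$)
$Y{\left(l \right)} = 0$ ($Y{\left(l \right)} = \frac{0^{2}}{-1} = 0 \left(-1\right) = 0$)
$\left(Y{\left(B{\left(6 \right)} \right)} - 2592\right) + \left(-4\right)^{3} = \left(0 - 2592\right) + \left(-4\right)^{3} = -2592 - 64 = -2656$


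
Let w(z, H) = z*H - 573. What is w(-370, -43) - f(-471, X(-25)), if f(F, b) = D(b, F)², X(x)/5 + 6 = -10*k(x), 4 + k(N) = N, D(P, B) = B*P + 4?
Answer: -447314826519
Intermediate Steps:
D(P, B) = 4 + B*P
k(N) = -4 + N
X(x) = 170 - 50*x (X(x) = -30 + 5*(-10*(-4 + x)) = -30 + 5*(40 - 10*x) = -30 + (200 - 50*x) = 170 - 50*x)
w(z, H) = -573 + H*z (w(z, H) = H*z - 573 = -573 + H*z)
f(F, b) = (4 + F*b)²
w(-370, -43) - f(-471, X(-25)) = (-573 - 43*(-370)) - (4 - 471*(170 - 50*(-25)))² = (-573 + 15910) - (4 - 471*(170 + 1250))² = 15337 - (4 - 471*1420)² = 15337 - (4 - 668820)² = 15337 - 1*(-668816)² = 15337 - 1*447314841856 = 15337 - 447314841856 = -447314826519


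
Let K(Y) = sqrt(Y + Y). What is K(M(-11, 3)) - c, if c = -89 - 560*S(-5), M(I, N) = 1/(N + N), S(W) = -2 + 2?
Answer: 89 + sqrt(3)/3 ≈ 89.577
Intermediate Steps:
S(W) = 0
M(I, N) = 1/(2*N)
K(Y) = sqrt(2)*sqrt(Y) (K(Y) = sqrt(2*Y) = sqrt(2)*sqrt(Y))
c = -89 (c = -89 - 560*0 = -89 - 80*0 = -89 + 0 = -89)
K(M(-11, 3)) - c = sqrt(2)*sqrt((1/2)/3) - 1*(-89) = sqrt(2)*sqrt((1/2)*(1/3)) + 89 = sqrt(2)*sqrt(1/6) + 89 = sqrt(2)*(sqrt(6)/6) + 89 = sqrt(3)/3 + 89 = 89 + sqrt(3)/3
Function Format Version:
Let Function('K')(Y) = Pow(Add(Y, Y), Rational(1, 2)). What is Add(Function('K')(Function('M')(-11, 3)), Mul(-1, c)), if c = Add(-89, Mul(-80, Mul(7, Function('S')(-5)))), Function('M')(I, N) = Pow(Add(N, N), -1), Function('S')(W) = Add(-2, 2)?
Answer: Add(89, Mul(Rational(1, 3), Pow(3, Rational(1, 2)))) ≈ 89.577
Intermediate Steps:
Function('S')(W) = 0
Function('M')(I, N) = Mul(Rational(1, 2), Pow(N, -1)) (Function('M')(I, N) = Pow(Mul(2, N), -1) = Mul(Rational(1, 2), Pow(N, -1)))
Function('K')(Y) = Mul(Pow(2, Rational(1, 2)), Pow(Y, Rational(1, 2))) (Function('K')(Y) = Pow(Mul(2, Y), Rational(1, 2)) = Mul(Pow(2, Rational(1, 2)), Pow(Y, Rational(1, 2))))
c = -89 (c = Add(-89, Mul(-80, Mul(7, 0))) = Add(-89, Mul(-80, 0)) = Add(-89, 0) = -89)
Add(Function('K')(Function('M')(-11, 3)), Mul(-1, c)) = Add(Mul(Pow(2, Rational(1, 2)), Pow(Mul(Rational(1, 2), Pow(3, -1)), Rational(1, 2))), Mul(-1, -89)) = Add(Mul(Pow(2, Rational(1, 2)), Pow(Mul(Rational(1, 2), Rational(1, 3)), Rational(1, 2))), 89) = Add(Mul(Pow(2, Rational(1, 2)), Pow(Rational(1, 6), Rational(1, 2))), 89) = Add(Mul(Pow(2, Rational(1, 2)), Mul(Rational(1, 6), Pow(6, Rational(1, 2)))), 89) = Add(Mul(Rational(1, 3), Pow(3, Rational(1, 2))), 89) = Add(89, Mul(Rational(1, 3), Pow(3, Rational(1, 2))))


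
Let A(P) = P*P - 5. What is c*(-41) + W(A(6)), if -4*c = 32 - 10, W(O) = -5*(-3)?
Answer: 481/2 ≈ 240.50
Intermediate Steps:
A(P) = -5 + P**2 (A(P) = P**2 - 5 = -5 + P**2)
W(O) = 15
c = -11/2 (c = -(32 - 10)/4 = -1/4*22 = -11/2 ≈ -5.5000)
c*(-41) + W(A(6)) = -11/2*(-41) + 15 = 451/2 + 15 = 481/2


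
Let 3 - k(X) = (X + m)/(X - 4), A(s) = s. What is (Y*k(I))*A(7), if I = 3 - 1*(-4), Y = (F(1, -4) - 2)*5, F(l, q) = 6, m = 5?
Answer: -140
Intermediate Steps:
Y = 20 (Y = (6 - 2)*5 = 4*5 = 20)
I = 7 (I = 3 + 4 = 7)
k(X) = 3 - (5 + X)/(-4 + X) (k(X) = 3 - (X + 5)/(X - 4) = 3 - (5 + X)/(-4 + X))
(Y*k(I))*A(7) = (20*((-17 + 2*7)/(-4 + 7)))*7 = (20*((-17 + 14)/3))*7 = (20*((⅓)*(-3)))*7 = (20*(-1))*7 = -20*7 = -140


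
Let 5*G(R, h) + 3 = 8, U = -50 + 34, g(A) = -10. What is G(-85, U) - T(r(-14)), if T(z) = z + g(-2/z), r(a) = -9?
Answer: 20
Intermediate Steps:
U = -16
G(R, h) = 1 (G(R, h) = -⅗ + (⅕)*8 = -⅗ + 8/5 = 1)
T(z) = -10 + z (T(z) = z - 10 = -10 + z)
G(-85, U) - T(r(-14)) = 1 - (-10 - 9) = 1 - 1*(-19) = 1 + 19 = 20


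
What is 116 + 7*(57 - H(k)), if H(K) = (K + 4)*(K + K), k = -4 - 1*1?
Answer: 445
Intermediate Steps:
k = -5 (k = -4 - 1 = -5)
H(K) = 2*K*(4 + K) (H(K) = (4 + K)*(2*K) = 2*K*(4 + K))
116 + 7*(57 - H(k)) = 116 + 7*(57 - 2*(-5)*(4 - 5)) = 116 + 7*(57 - 2*(-5)*(-1)) = 116 + 7*(57 - 1*10) = 116 + 7*(57 - 10) = 116 + 7*47 = 116 + 329 = 445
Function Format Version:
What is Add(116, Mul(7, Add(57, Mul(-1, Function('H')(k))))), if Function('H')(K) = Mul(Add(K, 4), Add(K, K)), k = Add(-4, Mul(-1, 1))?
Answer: 445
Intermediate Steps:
k = -5 (k = Add(-4, -1) = -5)
Function('H')(K) = Mul(2, K, Add(4, K)) (Function('H')(K) = Mul(Add(4, K), Mul(2, K)) = Mul(2, K, Add(4, K)))
Add(116, Mul(7, Add(57, Mul(-1, Function('H')(k))))) = Add(116, Mul(7, Add(57, Mul(-1, Mul(2, -5, Add(4, -5)))))) = Add(116, Mul(7, Add(57, Mul(-1, Mul(2, -5, -1))))) = Add(116, Mul(7, Add(57, Mul(-1, 10)))) = Add(116, Mul(7, Add(57, -10))) = Add(116, Mul(7, 47)) = Add(116, 329) = 445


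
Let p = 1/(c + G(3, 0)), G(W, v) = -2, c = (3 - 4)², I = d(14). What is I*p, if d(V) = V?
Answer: -14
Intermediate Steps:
I = 14
c = 1 (c = (-1)² = 1)
p = -1 (p = 1/(1 - 2) = 1/(-1) = -1)
I*p = 14*(-1) = -14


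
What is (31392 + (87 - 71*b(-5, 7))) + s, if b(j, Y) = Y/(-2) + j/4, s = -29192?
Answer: 10497/4 ≈ 2624.3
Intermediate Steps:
b(j, Y) = -Y/2 + j/4 (b(j, Y) = Y*(-½) + j*(¼) = -Y/2 + j/4)
(31392 + (87 - 71*b(-5, 7))) + s = (31392 + (87 - 71*(-½*7 + (¼)*(-5)))) - 29192 = (31392 + (87 - 71*(-7/2 - 5/4))) - 29192 = (31392 + (87 - 71*(-19/4))) - 29192 = (31392 + (87 + 1349/4)) - 29192 = (31392 + 1697/4) - 29192 = 127265/4 - 29192 = 10497/4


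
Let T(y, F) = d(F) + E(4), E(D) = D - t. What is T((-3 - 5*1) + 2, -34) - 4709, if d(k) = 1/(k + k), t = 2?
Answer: -320077/68 ≈ -4707.0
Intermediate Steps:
E(D) = -2 + D (E(D) = D - 1*2 = D - 2 = -2 + D)
d(k) = 1/(2*k)
T(y, F) = 2 + 1/(2*F) (T(y, F) = 1/(2*F) + (-2 + 4) = 1/(2*F) + 2 = 2 + 1/(2*F))
T((-3 - 5*1) + 2, -34) - 4709 = (2 + (½)/(-34)) - 4709 = (2 + (½)*(-1/34)) - 4709 = (2 - 1/68) - 4709 = 135/68 - 4709 = -320077/68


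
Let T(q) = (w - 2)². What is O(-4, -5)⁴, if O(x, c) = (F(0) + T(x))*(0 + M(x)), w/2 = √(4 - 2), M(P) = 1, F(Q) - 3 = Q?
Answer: 239809 - 169440*√2 ≈ 184.65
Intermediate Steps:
F(Q) = 3 + Q
w = 2*√2 (w = 2*√(4 - 2) = 2*√2 ≈ 2.8284)
T(q) = (-2 + 2*√2)² (T(q) = (2*√2 - 2)² = (-2 + 2*√2)²)
O(x, c) = 15 - 8*√2 (O(x, c) = ((3 + 0) + (12 - 8*√2))*(0 + 1) = (3 + (12 - 8*√2))*1 = (15 - 8*√2)*1 = 15 - 8*√2)
O(-4, -5)⁴ = (15 - 8*√2)⁴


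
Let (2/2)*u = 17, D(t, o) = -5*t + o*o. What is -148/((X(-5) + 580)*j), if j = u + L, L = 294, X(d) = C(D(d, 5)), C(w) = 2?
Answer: -74/90501 ≈ -0.00081767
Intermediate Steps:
D(t, o) = o**2 - 5*t (D(t, o) = -5*t + o**2 = o**2 - 5*t)
u = 17
X(d) = 2
j = 311 (j = 17 + 294 = 311)
-148/((X(-5) + 580)*j) = -148/((2 + 580)*311) = -148/(582*311) = -74/(291*311) = -148*1/181002 = -74/90501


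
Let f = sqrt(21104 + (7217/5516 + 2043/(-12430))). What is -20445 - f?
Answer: -20445 - 3*sqrt(14061139606342785)/2448710 ≈ -20590.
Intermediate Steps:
f = 3*sqrt(14061139606342785)/2448710 (f = sqrt(21104 + (7217*(1/5516) + 2043*(-1/12430))) = sqrt(21104 + (1031/788 - 2043/12430)) = sqrt(21104 + 5602723/4897420) = sqrt(103360754403/4897420) = 3*sqrt(14061139606342785)/2448710 ≈ 145.28)
-20445 - f = -20445 - 3*sqrt(14061139606342785)/2448710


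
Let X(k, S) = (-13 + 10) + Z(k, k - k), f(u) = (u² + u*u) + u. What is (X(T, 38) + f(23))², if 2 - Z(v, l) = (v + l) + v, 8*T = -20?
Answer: 1177225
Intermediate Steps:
T = -5/2 (T = (⅛)*(-20) = -5/2 ≈ -2.5000)
f(u) = u + 2*u² (f(u) = (u² + u²) + u = 2*u² + u = u + 2*u²)
Z(v, l) = 2 - l - 2*v (Z(v, l) = 2 - ((v + l) + v) = 2 - ((l + v) + v) = 2 - (l + 2*v) = 2 + (-l - 2*v) = 2 - l - 2*v)
X(k, S) = -1 - 2*k (X(k, S) = (-13 + 10) + (2 - (k - k) - 2*k) = -3 + (2 - 1*0 - 2*k) = -3 + (2 + 0 - 2*k) = -3 + (2 - 2*k) = -1 - 2*k)
(X(T, 38) + f(23))² = ((-1 - 2*(-5/2)) + 23*(1 + 2*23))² = ((-1 + 5) + 23*(1 + 46))² = (4 + 23*47)² = (4 + 1081)² = 1085² = 1177225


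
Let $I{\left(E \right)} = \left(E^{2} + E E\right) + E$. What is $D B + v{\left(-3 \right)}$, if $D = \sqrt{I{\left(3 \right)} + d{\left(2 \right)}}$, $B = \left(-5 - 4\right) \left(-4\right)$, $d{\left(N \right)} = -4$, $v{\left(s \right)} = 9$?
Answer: $9 + 36 \sqrt{17} \approx 157.43$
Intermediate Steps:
$I{\left(E \right)} = E + 2 E^{2}$ ($I{\left(E \right)} = \left(E^{2} + E^{2}\right) + E = 2 E^{2} + E = E + 2 E^{2}$)
$B = 36$ ($B = \left(-9\right) \left(-4\right) = 36$)
$D = \sqrt{17}$ ($D = \sqrt{3 \left(1 + 2 \cdot 3\right) - 4} = \sqrt{3 \left(1 + 6\right) - 4} = \sqrt{3 \cdot 7 - 4} = \sqrt{21 - 4} = \sqrt{17} \approx 4.1231$)
$D B + v{\left(-3 \right)} = \sqrt{17} \cdot 36 + 9 = 36 \sqrt{17} + 9 = 9 + 36 \sqrt{17}$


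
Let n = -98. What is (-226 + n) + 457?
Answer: 133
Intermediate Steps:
(-226 + n) + 457 = (-226 - 98) + 457 = -324 + 457 = 133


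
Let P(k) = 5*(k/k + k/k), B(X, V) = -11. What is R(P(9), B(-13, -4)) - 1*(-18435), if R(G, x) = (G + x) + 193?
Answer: 18627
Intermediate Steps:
P(k) = 10 (P(k) = 5*(1 + 1) = 5*2 = 10)
R(G, x) = 193 + G + x
R(P(9), B(-13, -4)) - 1*(-18435) = (193 + 10 - 11) - 1*(-18435) = 192 + 18435 = 18627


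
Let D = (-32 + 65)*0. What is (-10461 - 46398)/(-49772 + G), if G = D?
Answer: 56859/49772 ≈ 1.1424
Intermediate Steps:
D = 0 (D = 33*0 = 0)
G = 0
(-10461 - 46398)/(-49772 + G) = (-10461 - 46398)/(-49772 + 0) = -56859/(-49772) = -56859*(-1/49772) = 56859/49772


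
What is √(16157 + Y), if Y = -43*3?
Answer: 2*√4007 ≈ 126.60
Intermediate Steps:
Y = -129
√(16157 + Y) = √(16157 - 129) = √16028 = 2*√4007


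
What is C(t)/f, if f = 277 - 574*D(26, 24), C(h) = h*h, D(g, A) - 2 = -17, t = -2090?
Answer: 4368100/8887 ≈ 491.52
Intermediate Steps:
D(g, A) = -15 (D(g, A) = 2 - 17 = -15)
C(h) = h²
f = 8887 (f = 277 - 574*(-15) = 277 + 8610 = 8887)
C(t)/f = (-2090)²/8887 = 4368100*(1/8887) = 4368100/8887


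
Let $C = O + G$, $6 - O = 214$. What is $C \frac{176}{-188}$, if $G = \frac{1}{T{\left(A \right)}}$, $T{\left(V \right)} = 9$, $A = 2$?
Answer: $\frac{82324}{423} \approx 194.62$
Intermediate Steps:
$O = -208$ ($O = 6 - 214 = -208$)
$G = \frac{1}{9} \approx 0.11111$
$C = - \frac{1871}{9}$ ($C = -208 + \frac{1}{9} = - \frac{1871}{9} \approx -207.89$)
$C \frac{176}{-188} = - \frac{1871 \frac{176}{-188}}{9} = - \frac{1871 \cdot 176 \left(- \frac{1}{188}\right)}{9} = \left(- \frac{1871}{9}\right) \left(- \frac{44}{47}\right) = \frac{82324}{423}$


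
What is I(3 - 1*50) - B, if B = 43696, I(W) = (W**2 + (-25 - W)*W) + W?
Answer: -42568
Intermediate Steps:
I(W) = W + W**2 + W*(-25 - W) (I(W) = (W**2 + W*(-25 - W)) + W = W + W**2 + W*(-25 - W))
I(3 - 1*50) - B = -24*(3 - 1*50) - 1*43696 = -24*(3 - 50) - 43696 = -24*(-47) - 43696 = 1128 - 43696 = -42568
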